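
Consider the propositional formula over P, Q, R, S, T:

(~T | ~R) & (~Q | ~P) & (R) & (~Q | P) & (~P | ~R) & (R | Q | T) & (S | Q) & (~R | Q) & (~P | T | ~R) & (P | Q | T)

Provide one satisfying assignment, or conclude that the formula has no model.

UNSATISFIABLE

Unit clause (R) forces R = 1.
Unit clause (~T) forces T = 0.
Unit clause (~P) forces P = 0.
Unit clause (~Q) forces Q = 0.
That conflicts with the unit clause (Q).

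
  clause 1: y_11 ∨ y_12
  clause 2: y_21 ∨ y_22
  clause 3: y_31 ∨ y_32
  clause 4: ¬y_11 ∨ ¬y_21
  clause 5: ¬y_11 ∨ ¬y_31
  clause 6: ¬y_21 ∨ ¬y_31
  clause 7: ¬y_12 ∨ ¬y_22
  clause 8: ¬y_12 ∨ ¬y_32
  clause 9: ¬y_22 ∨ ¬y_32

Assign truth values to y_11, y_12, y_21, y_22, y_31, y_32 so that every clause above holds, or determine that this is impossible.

UNSATISFIABLE

Branch on y_11: set y_11 = True.
From the singleton clause (¬y_21), y_21 = False.
From the singleton clause (y_22), y_22 = True.
From the singleton clause (¬y_31), y_31 = False.
From the singleton clause (y_32), y_32 = True.
That conflicts with the unit clause (¬y_32).
Undo y_11 and try y_11 = False.
From the singleton clause (y_12), y_12 = True.
From the singleton clause (¬y_22), y_22 = False.
From the singleton clause (y_21), y_21 = True.
From the singleton clause (¬y_31), y_31 = False.
From the singleton clause (y_32), y_32 = True.
That conflicts with the unit clause (¬y_32).
Neither y_11 = True nor y_11 = False works.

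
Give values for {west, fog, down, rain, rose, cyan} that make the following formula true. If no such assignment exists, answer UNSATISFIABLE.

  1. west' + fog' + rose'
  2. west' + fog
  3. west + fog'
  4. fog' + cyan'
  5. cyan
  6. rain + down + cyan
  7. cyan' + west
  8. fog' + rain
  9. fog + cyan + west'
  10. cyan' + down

UNSATISFIABLE

Unit clause (cyan) forces cyan = 1.
Unit clause (fog') forces fog = 0.
Unit clause (west') forces west = 0.
Now (west) is unsatisfied and unit — conflict.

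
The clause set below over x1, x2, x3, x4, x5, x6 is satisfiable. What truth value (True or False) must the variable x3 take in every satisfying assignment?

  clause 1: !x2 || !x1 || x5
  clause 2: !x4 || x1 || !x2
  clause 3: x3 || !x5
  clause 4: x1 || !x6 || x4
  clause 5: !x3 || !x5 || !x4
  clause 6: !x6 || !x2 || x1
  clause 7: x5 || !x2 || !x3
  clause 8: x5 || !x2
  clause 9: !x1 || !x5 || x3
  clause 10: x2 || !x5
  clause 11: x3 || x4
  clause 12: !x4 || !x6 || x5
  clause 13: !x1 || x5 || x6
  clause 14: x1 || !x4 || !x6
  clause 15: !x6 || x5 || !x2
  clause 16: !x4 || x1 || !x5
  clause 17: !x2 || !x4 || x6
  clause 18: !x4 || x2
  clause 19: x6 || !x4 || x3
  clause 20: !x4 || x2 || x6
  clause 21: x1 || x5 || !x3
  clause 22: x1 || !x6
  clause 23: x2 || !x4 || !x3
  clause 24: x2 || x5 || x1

True

Suppose x3 = false.
From the singleton clause (!x5), x5 = false.
From the singleton clause (!x2), x2 = false.
From the singleton clause (x4), x4 = true.
But (!x4) is also a unit clause — contradiction.
So every satisfying assignment has x3 = True.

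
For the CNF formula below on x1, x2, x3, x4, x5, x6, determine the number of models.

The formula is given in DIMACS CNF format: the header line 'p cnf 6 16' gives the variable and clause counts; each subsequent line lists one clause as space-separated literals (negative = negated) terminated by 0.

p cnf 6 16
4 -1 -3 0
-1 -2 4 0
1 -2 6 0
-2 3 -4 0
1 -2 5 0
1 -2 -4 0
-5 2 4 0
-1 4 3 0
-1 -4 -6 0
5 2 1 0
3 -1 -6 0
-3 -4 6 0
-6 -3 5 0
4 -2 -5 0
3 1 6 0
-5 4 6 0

There are 2^6 = 64 truth assignments over (x1, x2, x3, x4, x5, x6).
Split on x6. With x6 = True, the clauses containing x6 are satisfied and ¬x6 drops from the rest; 2 of the 2^5 = 32 assignments to the other variables satisfy what remains.
With x6 = False, by the same count on the reduced clause set, 2 assignments work.
Total: 2 + 2 = 4.

4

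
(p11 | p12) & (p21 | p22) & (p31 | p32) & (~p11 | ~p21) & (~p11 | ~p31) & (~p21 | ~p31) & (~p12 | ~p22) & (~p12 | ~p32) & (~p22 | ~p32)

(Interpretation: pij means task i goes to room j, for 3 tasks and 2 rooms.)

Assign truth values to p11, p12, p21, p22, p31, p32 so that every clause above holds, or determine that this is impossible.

UNSATISFIABLE

Suppose p11 = 1.
Unit clause (~p21) forces p21 = 0.
Unit clause (p22) forces p22 = 1.
Unit clause (~p31) forces p31 = 0.
Unit clause (p32) forces p32 = 1.
But (~p32) is also a unit clause — contradiction.
Undo p11 and try p11 = 0.
Unit clause (p12) forces p12 = 1.
Unit clause (~p22) forces p22 = 0.
Unit clause (p21) forces p21 = 1.
Unit clause (~p31) forces p31 = 0.
Unit clause (p32) forces p32 = 1.
But (~p32) is also a unit clause — contradiction.
Both values of p11 lead to a conflict.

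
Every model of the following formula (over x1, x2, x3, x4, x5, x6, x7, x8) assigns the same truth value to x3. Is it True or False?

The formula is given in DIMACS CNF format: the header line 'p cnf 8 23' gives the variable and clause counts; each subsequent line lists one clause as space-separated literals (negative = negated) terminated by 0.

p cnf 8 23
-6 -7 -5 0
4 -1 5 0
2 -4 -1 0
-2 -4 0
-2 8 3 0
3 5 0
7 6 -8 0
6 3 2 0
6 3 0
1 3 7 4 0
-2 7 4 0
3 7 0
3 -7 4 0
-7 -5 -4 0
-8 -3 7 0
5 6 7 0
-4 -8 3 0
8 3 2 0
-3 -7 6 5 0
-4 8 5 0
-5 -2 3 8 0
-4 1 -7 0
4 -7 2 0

Suppose x3 = False.
(x5) alone gives x5 = True.
(x6) alone gives x6 = True.
(¬x7) alone gives x7 = False.
Now (x7) is unsatisfied and unit — conflict.
So every satisfying assignment has x3 = True.

True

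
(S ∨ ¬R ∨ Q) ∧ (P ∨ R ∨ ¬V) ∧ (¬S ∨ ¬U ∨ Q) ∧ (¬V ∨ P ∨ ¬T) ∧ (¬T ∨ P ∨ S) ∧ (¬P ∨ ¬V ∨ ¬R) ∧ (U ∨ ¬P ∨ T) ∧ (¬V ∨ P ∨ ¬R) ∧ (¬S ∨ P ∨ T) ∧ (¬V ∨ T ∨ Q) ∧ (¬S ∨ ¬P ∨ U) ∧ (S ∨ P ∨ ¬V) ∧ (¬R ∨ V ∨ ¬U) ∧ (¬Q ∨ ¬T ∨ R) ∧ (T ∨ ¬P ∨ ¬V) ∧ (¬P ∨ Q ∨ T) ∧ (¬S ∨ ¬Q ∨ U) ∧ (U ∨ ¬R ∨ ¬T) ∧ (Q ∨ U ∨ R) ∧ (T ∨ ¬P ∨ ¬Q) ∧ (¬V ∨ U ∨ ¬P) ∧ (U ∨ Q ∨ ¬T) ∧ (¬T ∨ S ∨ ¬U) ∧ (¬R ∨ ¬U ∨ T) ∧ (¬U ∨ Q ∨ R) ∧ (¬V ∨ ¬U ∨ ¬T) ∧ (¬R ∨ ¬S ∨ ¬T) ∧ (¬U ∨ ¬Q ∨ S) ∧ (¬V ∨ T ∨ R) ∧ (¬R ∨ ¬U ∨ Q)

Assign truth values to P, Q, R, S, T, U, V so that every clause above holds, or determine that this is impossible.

P: False,  Q: True,  R: True,  S: False,  T: False,  U: False,  V: False

Branch on S: set S = False.
Branch on R: set R = True.
The clause (Q) is unit, so Q = True.
The clause (¬U) is unit, so U = False.
The clause (¬T) is unit, so T = False.
The clause (¬P) is unit, so P = False.
The clause (¬V) is unit, so V = False.
This assignment satisfies each clause.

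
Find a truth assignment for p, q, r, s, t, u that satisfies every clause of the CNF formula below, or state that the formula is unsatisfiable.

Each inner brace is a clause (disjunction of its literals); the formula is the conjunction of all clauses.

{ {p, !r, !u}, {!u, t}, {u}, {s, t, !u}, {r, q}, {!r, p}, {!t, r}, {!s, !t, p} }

p: true,  q: true,  r: true,  s: true,  t: true,  u: true

The clause (u) is unit, so u = true.
The clause (t) is unit, so t = true.
The clause (r) is unit, so r = true.
The clause (p) is unit, so p = true.
No clause remains; q, s are free.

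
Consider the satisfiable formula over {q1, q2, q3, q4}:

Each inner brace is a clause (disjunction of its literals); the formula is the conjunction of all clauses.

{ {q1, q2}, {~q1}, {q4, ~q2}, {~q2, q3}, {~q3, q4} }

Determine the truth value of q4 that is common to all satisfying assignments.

True

Suppose q4 = 0.
(~q1) alone gives q1 = 0.
(q2) alone gives q2 = 1.
Now (~q2) is unsatisfied and unit — conflict.
So every satisfying assignment has q4 = True.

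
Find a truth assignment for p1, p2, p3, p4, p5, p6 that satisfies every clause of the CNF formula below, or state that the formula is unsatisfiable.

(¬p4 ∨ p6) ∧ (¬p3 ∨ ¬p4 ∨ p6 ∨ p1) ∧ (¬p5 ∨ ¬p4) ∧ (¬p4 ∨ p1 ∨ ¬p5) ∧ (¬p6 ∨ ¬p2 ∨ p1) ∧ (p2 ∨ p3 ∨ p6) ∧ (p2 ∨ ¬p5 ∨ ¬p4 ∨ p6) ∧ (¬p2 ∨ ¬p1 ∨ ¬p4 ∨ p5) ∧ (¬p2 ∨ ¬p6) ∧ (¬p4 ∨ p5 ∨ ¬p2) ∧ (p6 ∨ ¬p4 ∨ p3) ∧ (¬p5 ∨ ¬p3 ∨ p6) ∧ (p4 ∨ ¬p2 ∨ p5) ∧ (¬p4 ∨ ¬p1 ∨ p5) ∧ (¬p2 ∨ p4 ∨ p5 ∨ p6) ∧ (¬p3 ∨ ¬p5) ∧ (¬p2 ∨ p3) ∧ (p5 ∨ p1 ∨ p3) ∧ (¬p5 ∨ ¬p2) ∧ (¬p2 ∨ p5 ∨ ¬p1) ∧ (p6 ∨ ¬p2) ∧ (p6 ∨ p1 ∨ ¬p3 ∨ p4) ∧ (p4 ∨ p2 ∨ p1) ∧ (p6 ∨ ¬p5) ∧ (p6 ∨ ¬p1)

p1: True,  p2: False,  p3: False,  p4: False,  p5: True,  p6: True

Case p4 = False:
Case p2 = False:
The clause (p1) is unit, so p1 = True.
The clause (p6) is unit, so p6 = True.
Case p3 = False:
All clauses hold; p5 can take either value.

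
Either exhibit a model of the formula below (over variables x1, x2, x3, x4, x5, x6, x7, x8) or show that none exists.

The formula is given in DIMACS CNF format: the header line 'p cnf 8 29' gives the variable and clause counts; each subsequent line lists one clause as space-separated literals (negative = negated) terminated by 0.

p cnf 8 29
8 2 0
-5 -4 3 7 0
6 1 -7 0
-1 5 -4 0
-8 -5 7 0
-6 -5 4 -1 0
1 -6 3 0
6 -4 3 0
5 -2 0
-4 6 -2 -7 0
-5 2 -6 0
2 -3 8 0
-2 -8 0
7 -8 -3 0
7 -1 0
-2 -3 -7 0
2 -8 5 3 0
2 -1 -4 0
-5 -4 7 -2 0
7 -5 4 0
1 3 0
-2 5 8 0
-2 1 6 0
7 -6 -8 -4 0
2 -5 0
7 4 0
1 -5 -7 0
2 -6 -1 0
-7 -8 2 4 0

Suppose x8 = False.
Unit clause (x2) forces x2 = True.
Unit clause (x5) forces x5 = True.
Suppose x7 = True.
Unit clause (¬x3) forces x3 = False.
Unit clause (x1) forces x1 = True.
Suppose x6 = True.
Unit clause (x4) forces x4 = True.
Every clause now holds.

x1: True, x2: True, x3: False, x4: True, x5: True, x6: True, x7: True, x8: False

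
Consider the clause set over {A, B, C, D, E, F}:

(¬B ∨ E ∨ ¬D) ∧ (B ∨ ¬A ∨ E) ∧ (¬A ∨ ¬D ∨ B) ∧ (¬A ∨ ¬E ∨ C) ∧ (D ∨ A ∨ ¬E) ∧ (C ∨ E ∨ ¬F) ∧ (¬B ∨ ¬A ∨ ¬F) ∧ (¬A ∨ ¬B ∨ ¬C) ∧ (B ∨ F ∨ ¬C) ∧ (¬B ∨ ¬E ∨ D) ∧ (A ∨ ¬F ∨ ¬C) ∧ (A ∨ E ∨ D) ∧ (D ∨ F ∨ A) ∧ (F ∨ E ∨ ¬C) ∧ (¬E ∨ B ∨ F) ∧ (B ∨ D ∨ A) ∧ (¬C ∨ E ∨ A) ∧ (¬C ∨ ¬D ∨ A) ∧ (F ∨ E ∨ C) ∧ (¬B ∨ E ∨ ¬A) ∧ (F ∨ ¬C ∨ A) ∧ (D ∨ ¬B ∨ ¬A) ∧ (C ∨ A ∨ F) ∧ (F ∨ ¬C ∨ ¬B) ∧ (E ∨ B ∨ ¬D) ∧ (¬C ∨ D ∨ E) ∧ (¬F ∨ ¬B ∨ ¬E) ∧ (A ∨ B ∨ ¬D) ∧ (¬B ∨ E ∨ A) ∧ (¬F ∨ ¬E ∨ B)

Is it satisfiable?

No

Suppose B = False.
Suppose A = False.
Unit clause (D) forces D = True.
But (¬D) is also a unit clause — contradiction.
Undo A and try A = True.
Unit clause (E) forces E = True.
Unit clause (¬D) forces D = False.
Unit clause (C) forces C = True.
Unit clause (F) forces F = True.
But (¬F) is also a unit clause — contradiction.
Neither A = True nor A = False works.
Undo B and try B = True.
Suppose E = True.
Unit clause (D) forces D = True.
Unit clause (¬F) forces F = False.
Unit clause (¬C) forces C = False.
Unit clause (¬A) forces A = False.
But (A) is also a unit clause — contradiction.
Undo E and try E = False.
Unit clause (¬D) forces D = False.
Unit clause (A) forces A = True.
But (¬A) is also a unit clause — contradiction.
Neither E = True nor E = False works.
Neither B = True nor B = False works.
No assignment satisfies every clause.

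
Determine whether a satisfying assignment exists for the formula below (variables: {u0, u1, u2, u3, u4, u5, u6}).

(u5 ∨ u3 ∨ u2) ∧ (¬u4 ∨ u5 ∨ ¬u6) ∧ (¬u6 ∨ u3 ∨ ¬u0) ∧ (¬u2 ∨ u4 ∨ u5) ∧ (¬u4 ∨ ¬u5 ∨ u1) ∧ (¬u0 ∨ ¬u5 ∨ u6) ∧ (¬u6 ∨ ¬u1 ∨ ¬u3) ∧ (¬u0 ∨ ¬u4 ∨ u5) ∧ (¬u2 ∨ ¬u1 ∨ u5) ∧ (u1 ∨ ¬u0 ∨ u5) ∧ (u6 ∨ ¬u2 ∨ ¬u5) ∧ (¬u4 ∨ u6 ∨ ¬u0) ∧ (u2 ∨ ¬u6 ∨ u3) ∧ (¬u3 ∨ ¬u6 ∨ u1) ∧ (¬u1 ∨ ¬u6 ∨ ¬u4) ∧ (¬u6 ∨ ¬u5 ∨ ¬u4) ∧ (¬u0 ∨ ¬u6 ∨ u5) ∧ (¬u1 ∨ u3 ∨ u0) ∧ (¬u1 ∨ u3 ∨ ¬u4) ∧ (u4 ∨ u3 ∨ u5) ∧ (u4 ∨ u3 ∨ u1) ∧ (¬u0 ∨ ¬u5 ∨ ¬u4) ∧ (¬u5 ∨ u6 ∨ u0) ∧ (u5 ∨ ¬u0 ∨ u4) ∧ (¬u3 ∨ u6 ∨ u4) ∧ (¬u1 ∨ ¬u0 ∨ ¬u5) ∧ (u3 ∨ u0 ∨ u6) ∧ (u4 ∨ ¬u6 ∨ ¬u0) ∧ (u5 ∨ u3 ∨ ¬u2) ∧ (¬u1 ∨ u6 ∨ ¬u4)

Case u5 = False:
Case u3 = True:
Case u4 = True:
(¬u6) alone gives u6 = False.
(¬u0) alone gives u0 = False.
(¬u1) alone gives u1 = False.
No clause remains; u2 is free.
A satisfying assignment: u0=False, u1=False, u2=True, u3=True, u4=True, u5=False, u6=False.

Satisfiable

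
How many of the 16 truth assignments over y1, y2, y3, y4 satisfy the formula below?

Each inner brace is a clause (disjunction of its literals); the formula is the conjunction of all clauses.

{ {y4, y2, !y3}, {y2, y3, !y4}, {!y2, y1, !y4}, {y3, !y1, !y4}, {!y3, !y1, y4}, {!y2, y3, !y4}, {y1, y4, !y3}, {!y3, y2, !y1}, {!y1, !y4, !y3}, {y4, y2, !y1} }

4

There are 2^4 = 16 truth assignments over (y1, y2, y3, y4).
Check each against the 10 clauses (columns in the order y1, y2, y3, y4):
  F F F F  ✓ satisfies all
  F F F T  ✗ fails (y2 || y3 || !y4)
  F F T F  ✗ fails (y4 || y2 || !y3)
  F F T T  ✓ satisfies all
  F T F F  ✓ satisfies all
  F T F T  ✗ fails (!y2 || y1 || !y4)
  F T T F  ✗ fails (y1 || y4 || !y3)
  F T T T  ✗ fails (!y2 || y1 || !y4)
  T F F F  ✗ fails (y4 || y2 || !y1)
  T F F T  ✗ fails (y2 || y3 || !y4)
  T F T F  ✗ fails (y4 || y2 || !y3)
  T F T T  ✗ fails (!y3 || y2 || !y1)
  T T F F  ✓ satisfies all
  T T F T  ✗ fails (y3 || !y1 || !y4)
  T T T F  ✗ fails (!y3 || !y1 || y4)
  T T T T  ✗ fails (!y1 || !y4 || !y3)
4 of the 16 rows are models.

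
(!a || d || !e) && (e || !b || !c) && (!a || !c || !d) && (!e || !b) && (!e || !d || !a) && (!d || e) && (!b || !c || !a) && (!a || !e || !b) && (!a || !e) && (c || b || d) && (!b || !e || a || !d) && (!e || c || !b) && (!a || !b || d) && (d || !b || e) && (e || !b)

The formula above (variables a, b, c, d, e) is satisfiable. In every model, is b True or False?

False

Suppose b = true.
Unit clause (!e) forces e = false.
Now (e) is unsatisfied and unit — conflict.
So every satisfying assignment has b = False.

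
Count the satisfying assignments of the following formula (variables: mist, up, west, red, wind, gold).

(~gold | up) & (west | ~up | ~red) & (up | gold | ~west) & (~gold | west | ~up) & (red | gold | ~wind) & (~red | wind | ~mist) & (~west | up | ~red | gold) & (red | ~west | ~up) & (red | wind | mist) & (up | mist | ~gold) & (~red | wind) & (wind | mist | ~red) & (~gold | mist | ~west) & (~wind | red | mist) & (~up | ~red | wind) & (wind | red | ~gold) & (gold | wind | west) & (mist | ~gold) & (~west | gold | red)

5

There are 2^6 = 64 truth assignments over (mist, up, west, red, wind, gold).
Split on mist. With mist = 1, the clauses containing mist are satisfied and ~mist drops from the rest; 3 of the 2^5 = 32 assignments to the other variables satisfy what remains.
With mist = 0, by the same count on the reduced clause set, 2 assignments work.
(One model: mist=F, up=F, west=F, red=T, wind=T, gold=F.)
Total: 3 + 2 = 5.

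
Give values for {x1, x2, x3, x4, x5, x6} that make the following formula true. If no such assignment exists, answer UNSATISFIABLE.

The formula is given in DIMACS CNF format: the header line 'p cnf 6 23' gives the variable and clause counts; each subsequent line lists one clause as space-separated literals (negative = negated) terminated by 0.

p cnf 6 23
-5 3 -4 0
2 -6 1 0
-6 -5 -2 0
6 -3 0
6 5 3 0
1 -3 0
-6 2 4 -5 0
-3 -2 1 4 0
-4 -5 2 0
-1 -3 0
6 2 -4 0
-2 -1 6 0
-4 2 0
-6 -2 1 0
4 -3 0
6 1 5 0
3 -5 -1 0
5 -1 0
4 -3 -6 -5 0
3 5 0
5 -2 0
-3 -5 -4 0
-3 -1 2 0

Branch on x6: set x6 = False.
The clause (¬x3) is unit, so x3 = False.
The clause (x5) is unit, so x5 = True.
The clause (¬x4) is unit, so x4 = False.
The clause (¬x1) is unit, so x1 = False.
All clauses hold; x2 can take either value.

x1 ↦ False,  x2 ↦ False,  x3 ↦ False,  x4 ↦ False,  x5 ↦ True,  x6 ↦ False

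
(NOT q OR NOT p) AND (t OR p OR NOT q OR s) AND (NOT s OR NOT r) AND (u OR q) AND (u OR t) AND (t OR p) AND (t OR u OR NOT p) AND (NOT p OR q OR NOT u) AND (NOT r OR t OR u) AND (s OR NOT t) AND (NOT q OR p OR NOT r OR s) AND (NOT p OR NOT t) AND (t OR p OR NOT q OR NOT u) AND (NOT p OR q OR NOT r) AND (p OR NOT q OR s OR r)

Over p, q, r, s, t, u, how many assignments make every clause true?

3

There are 2^6 = 64 truth assignments over (p, q, r, s, t, u).
Split on r. With r = true, the clauses containing r are satisfied and NOT r drops from the rest; 0 of the 2^5 = 32 assignments to the other variables satisfy what remains.
With r = false, by the same count on the reduced clause set, 3 assignments work.
(One model: p=F, q=F, r=F, s=T, t=T, u=T.)
Total: 0 + 3 = 3.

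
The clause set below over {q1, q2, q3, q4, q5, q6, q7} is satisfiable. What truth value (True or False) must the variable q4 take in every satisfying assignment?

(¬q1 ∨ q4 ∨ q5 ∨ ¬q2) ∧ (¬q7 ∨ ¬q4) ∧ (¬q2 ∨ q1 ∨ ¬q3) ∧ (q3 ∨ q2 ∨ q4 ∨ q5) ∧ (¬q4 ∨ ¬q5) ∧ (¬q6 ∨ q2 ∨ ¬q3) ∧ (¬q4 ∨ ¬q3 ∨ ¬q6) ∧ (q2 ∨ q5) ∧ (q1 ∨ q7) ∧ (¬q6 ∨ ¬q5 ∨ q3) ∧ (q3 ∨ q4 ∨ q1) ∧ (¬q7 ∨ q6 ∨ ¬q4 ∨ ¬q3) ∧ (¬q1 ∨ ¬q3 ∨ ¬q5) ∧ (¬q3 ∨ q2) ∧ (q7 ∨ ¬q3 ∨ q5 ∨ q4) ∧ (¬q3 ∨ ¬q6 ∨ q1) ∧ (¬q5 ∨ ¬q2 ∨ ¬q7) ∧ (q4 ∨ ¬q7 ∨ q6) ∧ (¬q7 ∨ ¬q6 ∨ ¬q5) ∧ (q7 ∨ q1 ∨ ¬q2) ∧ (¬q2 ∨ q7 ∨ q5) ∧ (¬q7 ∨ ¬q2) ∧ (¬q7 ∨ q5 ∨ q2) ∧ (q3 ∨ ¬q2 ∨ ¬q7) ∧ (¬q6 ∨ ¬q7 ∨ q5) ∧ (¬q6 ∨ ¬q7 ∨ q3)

False

Suppose q4 = True.
From the singleton clause (¬q7), q7 = False.
From the singleton clause (¬q5), q5 = False.
From the singleton clause (q2), q2 = True.
But (¬q2) is also a unit clause — contradiction.
So every satisfying assignment has q4 = False.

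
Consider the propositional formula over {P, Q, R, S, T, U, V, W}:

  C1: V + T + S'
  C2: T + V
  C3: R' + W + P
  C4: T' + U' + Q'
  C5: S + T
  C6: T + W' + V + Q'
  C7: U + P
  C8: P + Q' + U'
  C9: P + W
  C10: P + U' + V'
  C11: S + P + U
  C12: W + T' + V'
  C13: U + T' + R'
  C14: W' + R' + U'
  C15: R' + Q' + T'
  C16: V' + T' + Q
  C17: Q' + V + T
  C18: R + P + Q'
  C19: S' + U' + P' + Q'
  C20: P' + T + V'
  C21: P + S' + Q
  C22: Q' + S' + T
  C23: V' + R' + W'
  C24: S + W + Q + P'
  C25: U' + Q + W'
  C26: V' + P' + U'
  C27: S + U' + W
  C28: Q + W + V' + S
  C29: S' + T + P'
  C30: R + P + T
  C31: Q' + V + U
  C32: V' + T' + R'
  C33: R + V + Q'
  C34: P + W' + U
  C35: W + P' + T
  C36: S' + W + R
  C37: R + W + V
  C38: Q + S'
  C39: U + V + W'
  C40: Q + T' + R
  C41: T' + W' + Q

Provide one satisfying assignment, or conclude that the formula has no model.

Case T = 1:
Case U = 0:
The clause (P) is unit, so P = 1.
The clause (R') is unit, so R = 0.
The clause (Q) is unit, so Q = 1.
The clause (V) is unit, so V = 1.
The clause (W) is unit, so W = 1.
All clauses hold; S can take either value.

P=1,  Q=1,  R=0,  S=0,  T=1,  U=0,  V=1,  W=1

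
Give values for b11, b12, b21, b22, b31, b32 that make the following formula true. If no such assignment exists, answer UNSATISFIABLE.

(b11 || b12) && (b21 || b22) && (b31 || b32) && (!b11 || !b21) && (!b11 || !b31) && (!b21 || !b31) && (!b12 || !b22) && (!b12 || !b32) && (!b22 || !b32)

UNSATISFIABLE

Suppose b11 = true.
Unit clause (!b21) forces b21 = false.
Unit clause (b22) forces b22 = true.
Unit clause (!b31) forces b31 = false.
Unit clause (b32) forces b32 = true.
But (!b32) is also a unit clause — contradiction.
Backtrack on b11: now try b11 = false.
Unit clause (b12) forces b12 = true.
Unit clause (!b22) forces b22 = false.
Unit clause (b21) forces b21 = true.
Unit clause (!b31) forces b31 = false.
Unit clause (b32) forces b32 = true.
But (!b32) is also a unit clause — contradiction.
Either choice for b11 ends in contradiction.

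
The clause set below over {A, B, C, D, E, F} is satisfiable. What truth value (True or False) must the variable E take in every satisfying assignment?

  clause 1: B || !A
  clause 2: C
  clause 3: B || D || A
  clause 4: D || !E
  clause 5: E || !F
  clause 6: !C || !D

Suppose E = true.
The clause (C) is unit, so C = true.
The clause (D) is unit, so D = true.
Now (!D) is unsatisfied and unit — conflict.
So every satisfying assignment has E = False.

False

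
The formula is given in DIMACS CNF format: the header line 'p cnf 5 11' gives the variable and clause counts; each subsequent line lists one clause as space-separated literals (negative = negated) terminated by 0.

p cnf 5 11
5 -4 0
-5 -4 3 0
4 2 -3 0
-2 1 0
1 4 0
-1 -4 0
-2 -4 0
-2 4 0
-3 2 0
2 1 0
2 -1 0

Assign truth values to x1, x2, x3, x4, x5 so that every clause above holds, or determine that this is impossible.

UNSATISFIABLE

Case x5 = True:
Case x4 = False:
(x1) alone gives x1 = True.
(¬x2) alone gives x2 = False.
But (x2) is also a unit clause — contradiction.
Backtrack on x4: now try x4 = True.
(x3) alone gives x3 = True.
(¬x1) alone gives x1 = False.
(¬x2) alone gives x2 = False.
But (x2) is also a unit clause — contradiction.
Neither x4 = True nor x4 = False works.
Backtrack on x5: now try x5 = False.
(¬x4) alone gives x4 = False.
(x1) alone gives x1 = True.
(¬x2) alone gives x2 = False.
But (x2) is also a unit clause — contradiction.
Neither x5 = True nor x5 = False works.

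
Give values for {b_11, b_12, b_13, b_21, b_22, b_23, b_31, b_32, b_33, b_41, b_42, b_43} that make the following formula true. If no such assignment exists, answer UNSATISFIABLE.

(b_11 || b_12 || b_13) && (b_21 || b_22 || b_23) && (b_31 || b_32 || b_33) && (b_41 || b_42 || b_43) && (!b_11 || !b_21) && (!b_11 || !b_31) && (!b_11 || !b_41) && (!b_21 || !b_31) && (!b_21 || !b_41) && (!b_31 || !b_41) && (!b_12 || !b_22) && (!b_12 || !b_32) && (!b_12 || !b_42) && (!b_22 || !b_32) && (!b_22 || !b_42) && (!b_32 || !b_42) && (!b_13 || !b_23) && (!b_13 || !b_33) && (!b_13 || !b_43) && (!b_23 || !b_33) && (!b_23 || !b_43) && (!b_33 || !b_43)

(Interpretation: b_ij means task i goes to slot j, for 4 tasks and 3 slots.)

Try b_11 = false.
Try b_12 = true.
Unit clause (!b_22) forces b_22 = false.
Unit clause (!b_32) forces b_32 = false.
Unit clause (!b_42) forces b_42 = false.
Try b_21 = true.
Unit clause (!b_31) forces b_31 = false.
Unit clause (b_33) forces b_33 = true.
Unit clause (!b_41) forces b_41 = false.
Unit clause (b_43) forces b_43 = true.
That conflicts with the unit clause (!b_43).
Undo b_21 and try b_21 = false.
Unit clause (b_23) forces b_23 = true.
Unit clause (!b_13) forces b_13 = false.
Unit clause (!b_33) forces b_33 = false.
Unit clause (b_31) forces b_31 = true.
Unit clause (!b_41) forces b_41 = false.
Unit clause (b_43) forces b_43 = true.
That conflicts with the unit clause (!b_43).
Both values of b_21 lead to a conflict.
Undo b_12 and try b_12 = false.
Unit clause (b_13) forces b_13 = true.
Unit clause (!b_23) forces b_23 = false.
Unit clause (!b_33) forces b_33 = false.
Unit clause (!b_43) forces b_43 = false.
Try b_21 = true.
Unit clause (!b_31) forces b_31 = false.
Unit clause (b_32) forces b_32 = true.
Unit clause (!b_41) forces b_41 = false.
Unit clause (b_42) forces b_42 = true.
That conflicts with the unit clause (!b_42).
Undo b_21 and try b_21 = false.
Unit clause (b_22) forces b_22 = true.
Unit clause (!b_32) forces b_32 = false.
Unit clause (b_31) forces b_31 = true.
Unit clause (!b_41) forces b_41 = false.
Unit clause (b_42) forces b_42 = true.
That conflicts with the unit clause (!b_42).
Both values of b_21 lead to a conflict.
Both values of b_12 lead to a conflict.
Undo b_11 and try b_11 = true.
Unit clause (!b_21) forces b_21 = false.
Unit clause (!b_31) forces b_31 = false.
Unit clause (!b_41) forces b_41 = false.
Try b_22 = true.
Unit clause (!b_12) forces b_12 = false.
Unit clause (!b_32) forces b_32 = false.
Unit clause (b_33) forces b_33 = true.
Unit clause (!b_42) forces b_42 = false.
Unit clause (b_43) forces b_43 = true.
That conflicts with the unit clause (!b_43).
Undo b_22 and try b_22 = false.
Unit clause (b_23) forces b_23 = true.
Unit clause (!b_13) forces b_13 = false.
Unit clause (!b_33) forces b_33 = false.
Unit clause (b_32) forces b_32 = true.
Unit clause (!b_12) forces b_12 = false.
Unit clause (!b_42) forces b_42 = false.
Unit clause (b_43) forces b_43 = true.
That conflicts with the unit clause (!b_43).
Both values of b_22 lead to a conflict.
Both values of b_11 lead to a conflict.

UNSATISFIABLE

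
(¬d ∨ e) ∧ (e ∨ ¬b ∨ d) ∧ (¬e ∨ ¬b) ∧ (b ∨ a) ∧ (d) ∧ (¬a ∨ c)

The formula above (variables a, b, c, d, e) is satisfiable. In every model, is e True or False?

True

Suppose e = False.
From the singleton clause (¬d), d = False.
Now (d) is unsatisfied and unit — conflict.
So every satisfying assignment has e = True.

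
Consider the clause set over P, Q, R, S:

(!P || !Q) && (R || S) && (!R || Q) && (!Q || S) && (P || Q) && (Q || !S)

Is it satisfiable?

Branch on P: set P = false.
Unit clause (Q) forces Q = true.
Unit clause (S) forces S = true.
Every clause is now satisfied; R is unconstrained.
A satisfying assignment: P ↦ false, Q ↦ true, R ↦ true, S ↦ true.

Satisfiable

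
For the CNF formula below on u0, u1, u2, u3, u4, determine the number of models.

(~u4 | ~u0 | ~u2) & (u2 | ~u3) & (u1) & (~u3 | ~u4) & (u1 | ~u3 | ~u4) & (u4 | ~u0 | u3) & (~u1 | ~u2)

3

There are 2^5 = 32 truth assignments over (u0, u1, u2, u3, u4).
Split on u0. With u0 = 1, the clauses containing u0 are satisfied and ~u0 drops from the rest; 1 of the 2^4 = 16 assignments to the other variables satisfy what remains.
With u0 = 0, by the same count on the reduced clause set, 2 assignments work.
Total: 1 + 2 = 3.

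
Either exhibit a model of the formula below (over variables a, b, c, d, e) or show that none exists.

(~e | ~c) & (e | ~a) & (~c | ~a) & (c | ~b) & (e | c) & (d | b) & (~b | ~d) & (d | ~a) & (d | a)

Suppose e = 1.
From the singleton clause (~c), c = 0.
From the singleton clause (~b), b = 0.
From the singleton clause (d), d = 1.
No clause remains; a is free.

a: 1, b: 0, c: 0, d: 1, e: 1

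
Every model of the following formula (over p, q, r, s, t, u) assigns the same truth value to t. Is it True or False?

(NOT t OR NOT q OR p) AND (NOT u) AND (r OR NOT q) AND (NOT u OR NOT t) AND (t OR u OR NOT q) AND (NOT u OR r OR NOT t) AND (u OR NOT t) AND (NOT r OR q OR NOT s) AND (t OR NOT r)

False

Suppose t = true.
Unit clause (NOT u) forces u = false.
But (u) is also a unit clause — contradiction.
So every satisfying assignment has t = False.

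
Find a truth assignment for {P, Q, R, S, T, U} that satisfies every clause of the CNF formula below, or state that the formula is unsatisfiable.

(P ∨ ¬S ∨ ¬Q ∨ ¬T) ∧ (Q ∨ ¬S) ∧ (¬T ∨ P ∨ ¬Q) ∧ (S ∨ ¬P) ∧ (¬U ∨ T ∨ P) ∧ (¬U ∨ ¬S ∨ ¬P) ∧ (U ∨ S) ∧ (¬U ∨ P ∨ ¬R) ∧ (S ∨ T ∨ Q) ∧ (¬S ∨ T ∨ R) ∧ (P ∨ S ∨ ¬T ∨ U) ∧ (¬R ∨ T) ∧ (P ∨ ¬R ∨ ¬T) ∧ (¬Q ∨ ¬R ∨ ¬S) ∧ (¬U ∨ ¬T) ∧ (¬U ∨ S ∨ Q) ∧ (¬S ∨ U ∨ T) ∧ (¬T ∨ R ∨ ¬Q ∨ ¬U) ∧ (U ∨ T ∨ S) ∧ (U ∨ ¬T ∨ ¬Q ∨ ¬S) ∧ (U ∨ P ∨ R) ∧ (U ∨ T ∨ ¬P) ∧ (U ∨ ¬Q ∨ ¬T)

UNSATISFIABLE

Try Q = True.
Try T = False.
The clause (¬R) is unit, so R = False.
The clause (¬S) is unit, so S = False.
The clause (¬P) is unit, so P = False.
The clause (¬U) is unit, so U = False.
But (U) is also a unit clause — contradiction.
Backtrack on T: now try T = True.
The clause (P) is unit, so P = True.
The clause (S) is unit, so S = True.
The clause (¬U) is unit, so U = False.
But (U) is also a unit clause — contradiction.
Either choice for T ends in contradiction.
Backtrack on Q: now try Q = False.
The clause (¬S) is unit, so S = False.
The clause (¬P) is unit, so P = False.
The clause (U) is unit, so U = True.
But (¬U) is also a unit clause — contradiction.
Either choice for Q ends in contradiction.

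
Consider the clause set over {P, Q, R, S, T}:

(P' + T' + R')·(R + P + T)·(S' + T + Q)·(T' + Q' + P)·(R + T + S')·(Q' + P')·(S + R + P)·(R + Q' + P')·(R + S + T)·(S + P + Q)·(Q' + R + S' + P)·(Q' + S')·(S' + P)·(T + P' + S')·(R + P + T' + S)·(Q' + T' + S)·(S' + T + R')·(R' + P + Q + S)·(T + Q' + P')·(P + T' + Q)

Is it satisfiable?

Yes, satisfiable

Case Q = 0:
Case S = 0:
From the singleton clause (P), P = 1.
Case T = 0:
From the singleton clause (R), R = 1.
All clauses are satisfied.
A satisfying assignment: P: 1, Q: 0, R: 1, S: 0, T: 0.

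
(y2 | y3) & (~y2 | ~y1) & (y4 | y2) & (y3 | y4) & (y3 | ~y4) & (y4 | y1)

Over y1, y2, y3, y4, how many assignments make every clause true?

There are 2^4 = 16 truth assignments over (y1, y2, y3, y4).
Check each against the 6 clauses (columns in the order y1, y2, y3, y4):
  F F F F  ✗ fails (y2 | y3)
  F F F T  ✗ fails (y2 | y3)
  F F T F  ✗ fails (y4 | y2)
  F F T T  ✓ satisfies all
  F T F F  ✗ fails (y3 | y4)
  F T F T  ✗ fails (y3 | ~y4)
  F T T F  ✗ fails (y4 | y1)
  F T T T  ✓ satisfies all
  T F F F  ✗ fails (y2 | y3)
  T F F T  ✗ fails (y2 | y3)
  T F T F  ✗ fails (y4 | y2)
  T F T T  ✓ satisfies all
  T T F F  ✗ fails (~y2 | ~y1)
  T T F T  ✗ fails (~y2 | ~y1)
  T T T F  ✗ fails (~y2 | ~y1)
  T T T T  ✗ fails (~y2 | ~y1)
3 of the 16 rows are models.

3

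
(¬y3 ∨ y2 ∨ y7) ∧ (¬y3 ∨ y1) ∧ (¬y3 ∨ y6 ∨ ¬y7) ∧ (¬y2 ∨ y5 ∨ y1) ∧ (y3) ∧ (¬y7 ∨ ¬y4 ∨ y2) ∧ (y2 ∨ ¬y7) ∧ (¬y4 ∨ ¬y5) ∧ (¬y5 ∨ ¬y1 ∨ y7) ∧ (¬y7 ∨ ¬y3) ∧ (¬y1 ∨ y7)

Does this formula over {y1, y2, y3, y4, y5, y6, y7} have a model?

No

From the singleton clause (y3), y3 = True.
From the singleton clause (y1), y1 = True.
From the singleton clause (¬y7), y7 = False.
But (y7) is also a unit clause — contradiction.
No assignment satisfies every clause.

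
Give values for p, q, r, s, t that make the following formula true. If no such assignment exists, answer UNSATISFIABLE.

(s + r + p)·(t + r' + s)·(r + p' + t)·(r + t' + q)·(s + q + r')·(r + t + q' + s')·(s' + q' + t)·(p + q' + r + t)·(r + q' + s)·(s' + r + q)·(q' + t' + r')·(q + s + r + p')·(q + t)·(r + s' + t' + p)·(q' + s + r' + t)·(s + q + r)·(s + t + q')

Try q = 1.
Try s = 1.
(t) alone gives t = 1.
(r') alone gives r = 0.
(p) alone gives p = 1.
Every clause now holds.

p: 1, q: 1, r: 0, s: 1, t: 1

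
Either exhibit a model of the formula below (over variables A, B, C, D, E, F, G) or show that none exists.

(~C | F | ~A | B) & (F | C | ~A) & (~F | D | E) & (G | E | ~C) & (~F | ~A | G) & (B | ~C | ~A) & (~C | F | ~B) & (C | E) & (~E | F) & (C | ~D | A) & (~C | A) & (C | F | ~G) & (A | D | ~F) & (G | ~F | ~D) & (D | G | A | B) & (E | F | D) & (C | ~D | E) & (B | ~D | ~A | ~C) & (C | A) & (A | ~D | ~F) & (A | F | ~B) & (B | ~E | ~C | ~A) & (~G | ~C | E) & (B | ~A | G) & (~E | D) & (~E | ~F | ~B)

Branch on C: set C = 0.
From the singleton clause (E), E = 1.
From the singleton clause (F), F = 1.
From the singleton clause (A), A = 1.
From the singleton clause (G), G = 1.
From the singleton clause (D), D = 1.
From the singleton clause (~B), B = 0.
This assignment satisfies each clause.

A=1, B=0, C=0, D=1, E=1, F=1, G=1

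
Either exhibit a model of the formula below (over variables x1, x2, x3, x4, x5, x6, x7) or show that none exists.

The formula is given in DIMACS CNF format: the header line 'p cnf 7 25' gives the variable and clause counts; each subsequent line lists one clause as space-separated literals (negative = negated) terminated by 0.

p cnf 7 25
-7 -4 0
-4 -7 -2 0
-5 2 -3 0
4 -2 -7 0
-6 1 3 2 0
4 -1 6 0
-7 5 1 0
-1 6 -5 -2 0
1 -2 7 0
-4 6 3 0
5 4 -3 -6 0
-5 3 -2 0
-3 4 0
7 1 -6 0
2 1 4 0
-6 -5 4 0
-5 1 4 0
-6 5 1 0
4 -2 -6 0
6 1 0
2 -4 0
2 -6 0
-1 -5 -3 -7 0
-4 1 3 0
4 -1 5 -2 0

x1: True,  x2: True,  x3: True,  x4: True,  x5: True,  x6: True,  x7: False

Branch on x7: set x7 = False.
Branch on x1: set x1 = True.
Branch on x4: set x4 = True.
(x2) alone gives x2 = True.
Branch on x6: set x6 = True.
Branch on x5: set x5 = True.
(x3) alone gives x3 = True.
All clauses are satisfied.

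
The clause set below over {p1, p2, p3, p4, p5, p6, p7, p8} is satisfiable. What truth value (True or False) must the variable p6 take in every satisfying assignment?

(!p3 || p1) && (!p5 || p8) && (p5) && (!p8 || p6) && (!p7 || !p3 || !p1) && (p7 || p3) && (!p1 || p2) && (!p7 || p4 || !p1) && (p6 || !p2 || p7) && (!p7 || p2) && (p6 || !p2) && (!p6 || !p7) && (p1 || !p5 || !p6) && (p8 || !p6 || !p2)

True

Suppose p6 = false.
The clause (p5) is unit, so p5 = true.
The clause (p8) is unit, so p8 = true.
That conflicts with the unit clause (!p8).
So every satisfying assignment has p6 = True.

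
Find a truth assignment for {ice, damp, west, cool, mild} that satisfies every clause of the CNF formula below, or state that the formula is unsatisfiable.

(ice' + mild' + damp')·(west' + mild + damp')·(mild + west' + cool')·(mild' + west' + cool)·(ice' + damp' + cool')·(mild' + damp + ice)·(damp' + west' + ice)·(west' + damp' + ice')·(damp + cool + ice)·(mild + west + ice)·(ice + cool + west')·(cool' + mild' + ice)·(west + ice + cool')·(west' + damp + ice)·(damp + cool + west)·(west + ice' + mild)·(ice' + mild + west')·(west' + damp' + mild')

Branch on ice: set ice = 0.
Branch on mild: set mild = 1.
The clause (damp) is unit, so damp = 1.
The clause (west') is unit, so west = 0.
The clause (cool') is unit, so cool = 0.
All clauses are satisfied.

ice: 0, damp: 1, west: 0, cool: 0, mild: 1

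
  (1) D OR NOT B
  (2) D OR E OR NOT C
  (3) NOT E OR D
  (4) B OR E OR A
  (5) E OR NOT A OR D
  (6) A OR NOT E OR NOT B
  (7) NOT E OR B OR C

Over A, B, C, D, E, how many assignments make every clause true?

10

There are 2^5 = 32 truth assignments over (A, B, C, D, E).
Split on B. With B = true, the clauses containing B are satisfied and NOT B drops from the rest; 6 of the 2^4 = 16 assignments to the other variables satisfy what remains.
With B = false, by the same count on the reduced clause set, 4 assignments work.
(One model: A=F, B=F, C=T, D=T, E=T.)
Total: 6 + 4 = 10.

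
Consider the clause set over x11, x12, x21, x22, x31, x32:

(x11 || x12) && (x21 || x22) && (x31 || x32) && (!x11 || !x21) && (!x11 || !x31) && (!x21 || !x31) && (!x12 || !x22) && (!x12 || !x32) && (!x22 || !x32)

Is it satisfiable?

Case x11 = true:
From the singleton clause (!x21), x21 = false.
From the singleton clause (x22), x22 = true.
From the singleton clause (!x31), x31 = false.
From the singleton clause (x32), x32 = true.
That conflicts with the unit clause (!x32).
That branch fails; take x11 = false instead.
From the singleton clause (x12), x12 = true.
From the singleton clause (!x22), x22 = false.
From the singleton clause (x21), x21 = true.
From the singleton clause (!x31), x31 = false.
From the singleton clause (x32), x32 = true.
That conflicts with the unit clause (!x32).
Either choice for x11 ends in contradiction.
No assignment satisfies every clause.

No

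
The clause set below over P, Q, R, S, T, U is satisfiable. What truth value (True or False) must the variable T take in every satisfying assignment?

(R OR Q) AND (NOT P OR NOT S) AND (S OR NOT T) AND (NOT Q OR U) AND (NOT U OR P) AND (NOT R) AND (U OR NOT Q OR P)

False

Suppose T = true.
(S) alone gives S = true.
(NOT P) alone gives P = false.
(NOT U) alone gives U = false.
(NOT Q) alone gives Q = false.
(R) alone gives R = true.
That conflicts with the unit clause (NOT R).
So every satisfying assignment has T = False.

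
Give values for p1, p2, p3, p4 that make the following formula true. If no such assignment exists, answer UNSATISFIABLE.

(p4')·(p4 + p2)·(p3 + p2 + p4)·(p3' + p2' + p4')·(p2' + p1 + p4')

(p4') alone gives p4 = 0.
(p2) alone gives p2 = 1.
Every clause is now satisfied; p1, p3 are unconstrained.

p1 ↦ 1,  p2 ↦ 1,  p3 ↦ 0,  p4 ↦ 0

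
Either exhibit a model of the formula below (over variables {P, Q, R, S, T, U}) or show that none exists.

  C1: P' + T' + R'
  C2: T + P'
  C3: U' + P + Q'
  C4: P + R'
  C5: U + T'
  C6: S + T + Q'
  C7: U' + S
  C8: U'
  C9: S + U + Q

Unit clause (U') forces U = 0.
Unit clause (T') forces T = 0.
Unit clause (P') forces P = 0.
Unit clause (R') forces R = 0.
Case S = 1:
Every clause is now satisfied; Q is unconstrained.

P=0, Q=0, R=0, S=1, T=0, U=0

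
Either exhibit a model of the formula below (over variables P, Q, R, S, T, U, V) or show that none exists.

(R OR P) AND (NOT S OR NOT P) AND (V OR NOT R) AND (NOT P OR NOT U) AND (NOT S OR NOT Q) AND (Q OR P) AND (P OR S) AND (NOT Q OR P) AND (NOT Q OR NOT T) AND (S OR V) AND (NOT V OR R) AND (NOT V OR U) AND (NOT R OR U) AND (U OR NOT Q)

Branch on R: set R = true.
The clause (V) is unit, so V = true.
The clause (U) is unit, so U = true.
The clause (NOT P) is unit, so P = false.
The clause (Q) is unit, so Q = true.
Now (NOT Q) is unsatisfied and unit — conflict.
That branch fails; take R = false instead.
The clause (P) is unit, so P = true.
The clause (NOT S) is unit, so S = false.
The clause (NOT U) is unit, so U = false.
The clause (V) is unit, so V = true.
Now (NOT V) is unsatisfied and unit — conflict.
Both values of R lead to a conflict.

UNSATISFIABLE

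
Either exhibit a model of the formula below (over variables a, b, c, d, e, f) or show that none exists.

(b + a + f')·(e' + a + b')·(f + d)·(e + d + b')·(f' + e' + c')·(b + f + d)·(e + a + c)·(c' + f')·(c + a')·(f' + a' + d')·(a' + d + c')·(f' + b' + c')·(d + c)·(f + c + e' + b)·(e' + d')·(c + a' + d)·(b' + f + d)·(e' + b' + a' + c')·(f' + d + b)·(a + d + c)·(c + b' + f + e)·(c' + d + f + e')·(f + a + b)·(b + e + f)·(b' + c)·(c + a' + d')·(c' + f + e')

Try f = 0.
Unit clause (d) forces d = 1.
Unit clause (e') forces e = 0.
Unit clause (b) forces b = 1.
Unit clause (c) forces c = 1.
All clauses hold; a can take either value.

a ↦ 0, b ↦ 1, c ↦ 1, d ↦ 1, e ↦ 0, f ↦ 0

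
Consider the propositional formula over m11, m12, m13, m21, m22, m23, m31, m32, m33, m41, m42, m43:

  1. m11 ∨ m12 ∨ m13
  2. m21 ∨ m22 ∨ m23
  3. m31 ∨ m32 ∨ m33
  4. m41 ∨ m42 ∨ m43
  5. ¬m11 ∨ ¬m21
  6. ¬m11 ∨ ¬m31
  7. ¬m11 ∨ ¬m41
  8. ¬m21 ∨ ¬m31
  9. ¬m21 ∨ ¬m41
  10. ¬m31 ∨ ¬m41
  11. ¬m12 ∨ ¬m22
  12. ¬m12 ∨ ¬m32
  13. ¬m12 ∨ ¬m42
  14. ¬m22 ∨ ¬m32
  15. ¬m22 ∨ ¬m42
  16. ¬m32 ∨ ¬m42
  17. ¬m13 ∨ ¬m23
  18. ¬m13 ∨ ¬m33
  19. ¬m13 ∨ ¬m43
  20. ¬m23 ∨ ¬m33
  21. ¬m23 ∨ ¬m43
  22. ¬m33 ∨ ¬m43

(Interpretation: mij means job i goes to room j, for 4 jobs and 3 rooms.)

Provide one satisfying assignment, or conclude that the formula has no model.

UNSATISFIABLE

Case m11 = False:
Case m12 = True:
From the singleton clause (¬m22), m22 = False.
From the singleton clause (¬m32), m32 = False.
From the singleton clause (¬m42), m42 = False.
Case m21 = True:
From the singleton clause (¬m31), m31 = False.
From the singleton clause (m33), m33 = True.
From the singleton clause (¬m41), m41 = False.
From the singleton clause (m43), m43 = True.
That conflicts with the unit clause (¬m43).
Backtrack on m21: now try m21 = False.
From the singleton clause (m23), m23 = True.
From the singleton clause (¬m13), m13 = False.
From the singleton clause (¬m33), m33 = False.
From the singleton clause (m31), m31 = True.
From the singleton clause (¬m41), m41 = False.
From the singleton clause (m43), m43 = True.
That conflicts with the unit clause (¬m43).
Both values of m21 lead to a conflict.
Backtrack on m12: now try m12 = False.
From the singleton clause (m13), m13 = True.
From the singleton clause (¬m23), m23 = False.
From the singleton clause (¬m33), m33 = False.
From the singleton clause (¬m43), m43 = False.
Case m21 = True:
From the singleton clause (¬m31), m31 = False.
From the singleton clause (m32), m32 = True.
From the singleton clause (¬m41), m41 = False.
From the singleton clause (m42), m42 = True.
That conflicts with the unit clause (¬m42).
Backtrack on m21: now try m21 = False.
From the singleton clause (m22), m22 = True.
From the singleton clause (¬m32), m32 = False.
From the singleton clause (m31), m31 = True.
From the singleton clause (¬m41), m41 = False.
From the singleton clause (m42), m42 = True.
That conflicts with the unit clause (¬m42).
Both values of m21 lead to a conflict.
Both values of m12 lead to a conflict.
Backtrack on m11: now try m11 = True.
From the singleton clause (¬m21), m21 = False.
From the singleton clause (¬m31), m31 = False.
From the singleton clause (¬m41), m41 = False.
Case m22 = True:
From the singleton clause (¬m12), m12 = False.
From the singleton clause (¬m32), m32 = False.
From the singleton clause (m33), m33 = True.
From the singleton clause (¬m42), m42 = False.
From the singleton clause (m43), m43 = True.
That conflicts with the unit clause (¬m43).
Backtrack on m22: now try m22 = False.
From the singleton clause (m23), m23 = True.
From the singleton clause (¬m13), m13 = False.
From the singleton clause (¬m33), m33 = False.
From the singleton clause (m32), m32 = True.
From the singleton clause (¬m12), m12 = False.
From the singleton clause (¬m42), m42 = False.
From the singleton clause (m43), m43 = True.
That conflicts with the unit clause (¬m43).
Both values of m22 lead to a conflict.
Both values of m11 lead to a conflict.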